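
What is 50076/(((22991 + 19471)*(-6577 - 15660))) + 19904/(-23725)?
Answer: -1044171782982/1244544294175 ≈ -0.83900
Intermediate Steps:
50076/(((22991 + 19471)*(-6577 - 15660))) + 19904/(-23725) = 50076/((42462*(-22237))) + 19904*(-1/23725) = 50076/(-944227494) - 19904/23725 = 50076*(-1/944227494) - 19904/23725 = -2782/52457083 - 19904/23725 = -1044171782982/1244544294175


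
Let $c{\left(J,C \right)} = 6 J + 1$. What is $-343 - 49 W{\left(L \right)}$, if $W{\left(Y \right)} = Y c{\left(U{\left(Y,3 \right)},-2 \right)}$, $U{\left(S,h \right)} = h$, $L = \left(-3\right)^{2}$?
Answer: $-8722$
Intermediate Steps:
$L = 9$
$c{\left(J,C \right)} = 1 + 6 J$
$W{\left(Y \right)} = 19 Y$ ($W{\left(Y \right)} = Y \left(1 + 6 \cdot 3\right) = Y \left(1 + 18\right) = Y 19 = 19 Y$)
$-343 - 49 W{\left(L \right)} = -343 - 49 \cdot 19 \cdot 9 = -343 - 8379 = -8722$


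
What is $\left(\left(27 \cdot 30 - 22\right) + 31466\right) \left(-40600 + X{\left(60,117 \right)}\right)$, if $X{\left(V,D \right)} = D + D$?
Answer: $-1301964964$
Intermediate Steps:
$X{\left(V,D \right)} = 2 D$
$\left(\left(27 \cdot 30 - 22\right) + 31466\right) \left(-40600 + X{\left(60,117 \right)}\right) = \left(\left(27 \cdot 30 - 22\right) + 31466\right) \left(-40600 + 2 \cdot 117\right) = \left(\left(810 - 22\right) + 31466\right) \left(-40600 + 234\right) = \left(788 + 31466\right) \left(-40366\right) = 32254 \left(-40366\right) = -1301964964$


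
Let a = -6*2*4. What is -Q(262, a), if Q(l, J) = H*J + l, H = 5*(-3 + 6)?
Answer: 458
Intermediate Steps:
a = -48 (a = -12*4 = -48)
H = 15 (H = 5*3 = 15)
Q(l, J) = l + 15*J (Q(l, J) = 15*J + l = l + 15*J)
-Q(262, a) = -(262 + 15*(-48)) = -(262 - 720) = -1*(-458) = 458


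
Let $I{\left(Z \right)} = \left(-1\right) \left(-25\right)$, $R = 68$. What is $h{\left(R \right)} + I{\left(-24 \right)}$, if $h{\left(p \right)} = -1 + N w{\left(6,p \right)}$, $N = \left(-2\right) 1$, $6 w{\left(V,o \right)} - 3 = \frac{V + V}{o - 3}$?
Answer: $\frac{1491}{65} \approx 22.938$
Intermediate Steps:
$w{\left(V,o \right)} = \frac{1}{2} + \frac{V}{3 \left(-3 + o\right)}$ ($w{\left(V,o \right)} = \frac{1}{2} + \frac{\left(V + V\right) \frac{1}{o - 3}}{6} = \frac{1}{2} + \frac{2 V \frac{1}{-3 + o}}{6} = \frac{1}{2} + \frac{V}{3 \left(-3 + o\right)}$)
$I{\left(Z \right)} = 25$
$N = -2$
$h{\left(p \right)} = -1 - \frac{3 + 3 p}{3 \left(-3 + p\right)}$ ($h{\left(p \right)} = -1 - 2 \frac{-9 + 2 \cdot 6 + 3 p}{6 \left(-3 + p\right)} = -1 - 2 \frac{-9 + 12 + 3 p}{6 \left(-3 + p\right)} = -1 - 2 \frac{3 + 3 p}{6 \left(-3 + p\right)} = -1 - \frac{3 + 3 p}{3 \left(-3 + p\right)}$)
$h{\left(R \right)} + I{\left(-24 \right)} = \frac{2 \left(1 - 68\right)}{-3 + 68} + 25 = \frac{2 \left(1 - 68\right)}{65} + 25 = 2 \cdot \frac{1}{65} \left(-67\right) + 25 = - \frac{134}{65} + 25 = \frac{1491}{65}$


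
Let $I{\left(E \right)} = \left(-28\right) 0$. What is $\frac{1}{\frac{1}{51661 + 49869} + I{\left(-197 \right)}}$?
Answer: $101530$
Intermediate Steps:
$I{\left(E \right)} = 0$
$\frac{1}{\frac{1}{51661 + 49869} + I{\left(-197 \right)}} = \frac{1}{\frac{1}{51661 + 49869} + 0} = \frac{1}{\frac{1}{101530} + 0} = \frac{1}{\frac{1}{101530}} = 101530$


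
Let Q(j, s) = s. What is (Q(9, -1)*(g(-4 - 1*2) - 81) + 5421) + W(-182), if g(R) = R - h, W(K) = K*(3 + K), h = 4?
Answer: 38090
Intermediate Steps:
g(R) = -4 + R (g(R) = R - 1*4 = R - 4 = -4 + R)
(Q(9, -1)*(g(-4 - 1*2) - 81) + 5421) + W(-182) = (-((-4 + (-4 - 1*2)) - 81) + 5421) - 182*(3 - 182) = (-((-4 + (-4 - 2)) - 81) + 5421) - 182*(-179) = (-((-4 - 6) - 81) + 5421) + 32578 = (-(-10 - 81) + 5421) + 32578 = (-1*(-91) + 5421) + 32578 = (91 + 5421) + 32578 = 5512 + 32578 = 38090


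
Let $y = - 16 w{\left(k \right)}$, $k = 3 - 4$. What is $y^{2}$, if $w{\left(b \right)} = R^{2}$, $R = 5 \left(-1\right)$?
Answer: $160000$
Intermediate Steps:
$k = -1$ ($k = 3 - 4 = -1$)
$R = -5$
$w{\left(b \right)} = 25$ ($w{\left(b \right)} = \left(-5\right)^{2} = 25$)
$y = -400$ ($y = \left(-16\right) 25 = -400$)
$y^{2} = \left(-400\right)^{2} = 160000$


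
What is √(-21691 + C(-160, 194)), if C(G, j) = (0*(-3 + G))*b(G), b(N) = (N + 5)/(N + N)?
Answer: I*√21691 ≈ 147.28*I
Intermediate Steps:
b(N) = (5 + N)/(2*N) (b(N) = (5 + N)/((2*N)) = (5 + N)*(1/(2*N)) = (5 + N)/(2*N))
C(G, j) = 0 (C(G, j) = (0*(-3 + G))*((5 + G)/(2*G)) = 0*((5 + G)/(2*G)) = 0)
√(-21691 + C(-160, 194)) = √(-21691 + 0) = √(-21691) = I*√21691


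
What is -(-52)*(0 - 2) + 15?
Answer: -89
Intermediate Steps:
-(-52)*(0 - 2) + 15 = -(-52)*(-2) + 15 = -26*4 + 15 = -104 + 15 = -89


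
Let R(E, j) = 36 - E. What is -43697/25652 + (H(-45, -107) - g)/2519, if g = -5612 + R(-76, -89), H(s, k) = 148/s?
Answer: 126527279/264343860 ≈ 0.47865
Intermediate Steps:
g = -5500 (g = -5612 + (36 - 1*(-76)) = -5612 + (36 + 76) = -5612 + 112 = -5500)
-43697/25652 + (H(-45, -107) - g)/2519 = -43697/25652 + (148/(-45) - 1*(-5500))/2519 = -43697*1/25652 + (148*(-1/45) + 5500)*(1/2519) = -43697/25652 + (-148/45 + 5500)*(1/2519) = -43697/25652 + (247352/45)*(1/2519) = -43697/25652 + 247352/113355 = 126527279/264343860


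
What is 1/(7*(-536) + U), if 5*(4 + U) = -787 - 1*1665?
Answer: -5/21232 ≈ -0.00023549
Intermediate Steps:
U = -2472/5 (U = -4 + (-787 - 1*1665)/5 = -4 + (-787 - 1665)/5 = -4 + (⅕)*(-2452) = -4 - 2452/5 = -2472/5 ≈ -494.40)
1/(7*(-536) + U) = 1/(7*(-536) - 2472/5) = 1/(-3752 - 2472/5) = 1/(-21232/5) = -5/21232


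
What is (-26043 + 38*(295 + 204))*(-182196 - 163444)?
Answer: 2447476840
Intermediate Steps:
(-26043 + 38*(295 + 204))*(-182196 - 163444) = (-26043 + 38*499)*(-345640) = (-26043 + 18962)*(-345640) = -7081*(-345640) = 2447476840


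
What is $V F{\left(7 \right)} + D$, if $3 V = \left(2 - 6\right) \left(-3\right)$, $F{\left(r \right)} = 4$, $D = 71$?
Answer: $87$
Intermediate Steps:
$V = 4$ ($V = \frac{\left(2 - 6\right) \left(-3\right)}{3} = \frac{\left(-4\right) \left(-3\right)}{3} = \frac{1}{3} \cdot 12 = 4$)
$V F{\left(7 \right)} + D = 4 \cdot 4 + 71 = 16 + 71 = 87$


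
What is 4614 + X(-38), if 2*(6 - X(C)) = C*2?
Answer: 4658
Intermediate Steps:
X(C) = 6 - C (X(C) = 6 - C*2/2 = 6 - C)
4614 + X(-38) = 4614 + (6 - 1*(-38)) = 4614 + (6 + 38) = 4614 + 44 = 4658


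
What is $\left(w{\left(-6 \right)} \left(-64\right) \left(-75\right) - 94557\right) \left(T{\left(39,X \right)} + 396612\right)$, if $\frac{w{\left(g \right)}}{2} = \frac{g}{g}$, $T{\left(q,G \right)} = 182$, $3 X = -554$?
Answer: $-33710427858$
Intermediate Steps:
$X = - \frac{554}{3}$ ($X = \frac{1}{3} \left(-554\right) = - \frac{554}{3} \approx -184.67$)
$w{\left(g \right)} = 2$ ($w{\left(g \right)} = 2 \frac{g}{g} = 2 \cdot 1 = 2$)
$\left(w{\left(-6 \right)} \left(-64\right) \left(-75\right) - 94557\right) \left(T{\left(39,X \right)} + 396612\right) = \left(2 \left(-64\right) \left(-75\right) - 94557\right) \left(182 + 396612\right) = \left(\left(-128\right) \left(-75\right) - 94557\right) 396794 = \left(9600 - 94557\right) 396794 = \left(-84957\right) 396794 = -33710427858$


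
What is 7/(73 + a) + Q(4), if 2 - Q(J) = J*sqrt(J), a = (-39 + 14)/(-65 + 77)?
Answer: -5022/851 ≈ -5.9013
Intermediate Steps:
a = -25/12 ≈ -2.0833
Q(J) = 2 - J**(3/2) (Q(J) = 2 - J*sqrt(J) = 2 - J**(3/2))
7/(73 + a) + Q(4) = 7/(73 - 25/12) + (2 - 4**(3/2)) = 7/(851/12) + (2 - 1*8) = 7*(12/851) + (2 - 8) = 84/851 - 6 = -5022/851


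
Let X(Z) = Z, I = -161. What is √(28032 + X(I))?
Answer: √27871 ≈ 166.95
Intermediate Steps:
√(28032 + X(I)) = √(28032 - 161) = √27871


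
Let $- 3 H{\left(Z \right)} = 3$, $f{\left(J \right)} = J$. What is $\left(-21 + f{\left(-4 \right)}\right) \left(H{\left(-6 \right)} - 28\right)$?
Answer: $725$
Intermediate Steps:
$H{\left(Z \right)} = -1$ ($H{\left(Z \right)} = \left(- \frac{1}{3}\right) 3 = -1$)
$\left(-21 + f{\left(-4 \right)}\right) \left(H{\left(-6 \right)} - 28\right) = \left(-21 - 4\right) \left(-1 - 28\right) = \left(-25\right) \left(-29\right) = 725$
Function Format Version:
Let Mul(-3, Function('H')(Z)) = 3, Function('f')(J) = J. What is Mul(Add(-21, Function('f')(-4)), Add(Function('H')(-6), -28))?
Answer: 725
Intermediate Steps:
Function('H')(Z) = -1 (Function('H')(Z) = Mul(Rational(-1, 3), 3) = -1)
Mul(Add(-21, Function('f')(-4)), Add(Function('H')(-6), -28)) = Mul(Add(-21, -4), Add(-1, -28)) = Mul(-25, -29) = 725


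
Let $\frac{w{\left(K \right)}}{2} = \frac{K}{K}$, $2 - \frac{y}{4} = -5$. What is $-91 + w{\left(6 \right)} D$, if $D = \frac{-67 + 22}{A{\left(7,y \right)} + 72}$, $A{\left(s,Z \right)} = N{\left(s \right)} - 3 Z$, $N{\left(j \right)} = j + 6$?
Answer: $-181$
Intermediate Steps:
$N{\left(j \right)} = 6 + j$
$y = 28$ ($y = 8 - -20 = 8 + 20 = 28$)
$A{\left(s,Z \right)} = 6 + s - 3 Z$ ($A{\left(s,Z \right)} = \left(6 + s\right) - 3 Z = 6 + s - 3 Z$)
$w{\left(K \right)} = 2$ ($w{\left(K \right)} = 2 \frac{K}{K} = 2 \cdot 1 = 2$)
$D = -45$ ($D = \frac{-67 + 22}{\left(6 + 7 - 84\right) + 72} = - \frac{45}{\left(6 + 7 - 84\right) + 72} = - \frac{45}{-71 + 72} = - \frac{45}{1} = \left(-45\right) 1 = -45$)
$-91 + w{\left(6 \right)} D = -91 + 2 \left(-45\right) = -91 - 90 = -181$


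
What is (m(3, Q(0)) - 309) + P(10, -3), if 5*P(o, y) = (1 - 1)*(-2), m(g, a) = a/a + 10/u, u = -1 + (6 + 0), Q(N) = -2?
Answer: -306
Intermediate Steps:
u = 5 (u = -1 + 6 = 5)
m(g, a) = 3 (m(g, a) = a/a + 10/5 = 1 + 10*(1/5) = 1 + 2 = 3)
P(o, y) = 0 (P(o, y) = ((1 - 1)*(-2))/5 = (0*(-2))/5 = (1/5)*0 = 0)
(m(3, Q(0)) - 309) + P(10, -3) = (3 - 309) + 0 = -306 + 0 = -306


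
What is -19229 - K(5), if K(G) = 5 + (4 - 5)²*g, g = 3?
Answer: -19237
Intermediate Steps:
K(G) = 8 (K(G) = 5 + (4 - 5)²*3 = 5 + (-1)²*3 = 5 + 1*3 = 5 + 3 = 8)
-19229 - K(5) = -19229 - 1*8 = -19229 - 8 = -19237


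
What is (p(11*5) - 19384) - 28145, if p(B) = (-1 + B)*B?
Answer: -44559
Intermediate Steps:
p(B) = B*(-1 + B)
(p(11*5) - 19384) - 28145 = ((11*5)*(-1 + 11*5) - 19384) - 28145 = (55*(-1 + 55) - 19384) - 28145 = (55*54 - 19384) - 28145 = (2970 - 19384) - 28145 = -16414 - 28145 = -44559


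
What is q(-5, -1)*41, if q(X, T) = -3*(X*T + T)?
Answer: -492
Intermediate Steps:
q(X, T) = -3*T - 3*T*X (q(X, T) = -3*(T*X + T) = -3*(T + T*X) = -3*T - 3*T*X)
q(-5, -1)*41 = -3*(-1)*(1 - 5)*41 = -3*(-1)*(-4)*41 = -12*41 = -492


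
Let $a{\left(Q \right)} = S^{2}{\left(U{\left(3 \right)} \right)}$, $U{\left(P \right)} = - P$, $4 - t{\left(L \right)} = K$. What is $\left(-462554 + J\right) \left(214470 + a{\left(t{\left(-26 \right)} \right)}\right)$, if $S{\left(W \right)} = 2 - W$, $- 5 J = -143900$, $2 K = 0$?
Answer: $-93042354130$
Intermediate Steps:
$K = 0$ ($K = \frac{1}{2} \cdot 0 = 0$)
$t{\left(L \right)} = 4$ ($t{\left(L \right)} = 4 - 0 = 4 + 0 = 4$)
$J = 28780$ ($J = \left(- \frac{1}{5}\right) \left(-143900\right) = 28780$)
$a{\left(Q \right)} = 25$ ($a{\left(Q \right)} = \left(2 - \left(-1\right) 3\right)^{2} = \left(2 - -3\right)^{2} = \left(2 + 3\right)^{2} = 5^{2} = 25$)
$\left(-462554 + J\right) \left(214470 + a{\left(t{\left(-26 \right)} \right)}\right) = \left(-462554 + 28780\right) \left(214470 + 25\right) = \left(-433774\right) 214495 = -93042354130$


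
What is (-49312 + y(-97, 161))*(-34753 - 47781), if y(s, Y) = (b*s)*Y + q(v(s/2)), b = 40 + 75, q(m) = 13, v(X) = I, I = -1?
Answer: 152296193636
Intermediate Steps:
v(X) = -1
b = 115
y(s, Y) = 13 + 115*Y*s (y(s, Y) = (115*s)*Y + 13 = 115*Y*s + 13 = 13 + 115*Y*s)
(-49312 + y(-97, 161))*(-34753 - 47781) = (-49312 + (13 + 115*161*(-97)))*(-34753 - 47781) = (-49312 + (13 - 1795955))*(-82534) = (-49312 - 1795942)*(-82534) = -1845254*(-82534) = 152296193636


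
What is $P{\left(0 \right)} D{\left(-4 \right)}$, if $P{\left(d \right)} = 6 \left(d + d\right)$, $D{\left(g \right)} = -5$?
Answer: $0$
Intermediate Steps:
$P{\left(d \right)} = 12 d$ ($P{\left(d \right)} = 6 \cdot 2 d = 12 d$)
$P{\left(0 \right)} D{\left(-4 \right)} = 12 \cdot 0 \left(-5\right) = 0 \left(-5\right) = 0$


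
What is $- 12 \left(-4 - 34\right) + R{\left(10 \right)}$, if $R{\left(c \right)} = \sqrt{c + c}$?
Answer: $456 + 2 \sqrt{5} \approx 460.47$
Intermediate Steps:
$R{\left(c \right)} = \sqrt{2} \sqrt{c}$ ($R{\left(c \right)} = \sqrt{2 c} = \sqrt{2} \sqrt{c}$)
$- 12 \left(-4 - 34\right) + R{\left(10 \right)} = - 12 \left(-4 - 34\right) + \sqrt{2} \sqrt{10} = \left(-12\right) \left(-38\right) + 2 \sqrt{5} = 456 + 2 \sqrt{5}$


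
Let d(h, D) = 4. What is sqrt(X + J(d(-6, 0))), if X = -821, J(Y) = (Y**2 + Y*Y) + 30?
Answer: I*sqrt(759) ≈ 27.55*I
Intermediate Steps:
J(Y) = 30 + 2*Y**2 (J(Y) = (Y**2 + Y**2) + 30 = 2*Y**2 + 30 = 30 + 2*Y**2)
sqrt(X + J(d(-6, 0))) = sqrt(-821 + (30 + 2*4**2)) = sqrt(-821 + (30 + 2*16)) = sqrt(-821 + (30 + 32)) = sqrt(-821 + 62) = sqrt(-759) = I*sqrt(759)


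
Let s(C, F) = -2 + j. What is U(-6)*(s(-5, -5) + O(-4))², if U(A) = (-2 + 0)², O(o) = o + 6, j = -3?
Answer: 36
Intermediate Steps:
O(o) = 6 + o
U(A) = 4 (U(A) = (-2)² = 4)
s(C, F) = -5 (s(C, F) = -2 - 3 = -5)
U(-6)*(s(-5, -5) + O(-4))² = 4*(-5 + (6 - 4))² = 4*(-5 + 2)² = 4*(-3)² = 4*9 = 36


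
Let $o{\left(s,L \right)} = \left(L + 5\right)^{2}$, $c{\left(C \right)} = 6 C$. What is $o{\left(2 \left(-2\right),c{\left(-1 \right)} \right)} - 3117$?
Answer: $-3116$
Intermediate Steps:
$o{\left(s,L \right)} = \left(5 + L\right)^{2}$
$o{\left(2 \left(-2\right),c{\left(-1 \right)} \right)} - 3117 = \left(5 + 6 \left(-1\right)\right)^{2} - 3117 = \left(5 - 6\right)^{2} - 3117 = \left(-1\right)^{2} - 3117 = 1 - 3117 = -3116$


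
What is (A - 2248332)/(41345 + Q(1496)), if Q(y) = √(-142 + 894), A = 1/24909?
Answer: -2315473050383515/42579650672157 + 224014807148*√47/42579650672157 ≈ -54.344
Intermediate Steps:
A = 1/24909 ≈ 4.0146e-5
Q(y) = 4*√47 (Q(y) = √752 = 4*√47)
(A - 2248332)/(41345 + Q(1496)) = (1/24909 - 2248332)/(41345 + 4*√47) = -56003701787/(24909*(41345 + 4*√47))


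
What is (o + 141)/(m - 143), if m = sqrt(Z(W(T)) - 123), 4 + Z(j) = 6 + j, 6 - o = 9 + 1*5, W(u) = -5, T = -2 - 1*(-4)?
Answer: -19019/20575 - 399*I*sqrt(14)/20575 ≈ -0.92437 - 0.07256*I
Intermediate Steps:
T = 2 (T = -2 + 4 = 2)
o = -8 (o = 6 - (9 + 1*5) = 6 - (9 + 5) = 6 - 1*14 = 6 - 14 = -8)
Z(j) = 2 + j (Z(j) = -4 + (6 + j) = 2 + j)
m = 3*I*sqrt(14) (m = sqrt((2 - 5) - 123) = sqrt(-3 - 123) = sqrt(-126) = 3*I*sqrt(14) ≈ 11.225*I)
(o + 141)/(m - 143) = (-8 + 141)/(3*I*sqrt(14) - 143) = 133/(-143 + 3*I*sqrt(14))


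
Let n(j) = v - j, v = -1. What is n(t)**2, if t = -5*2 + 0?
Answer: 81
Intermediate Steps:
t = -10 (t = -10 + 0 = -10)
n(j) = -1 - j
n(t)**2 = (-1 - 1*(-10))**2 = (-1 + 10)**2 = 9**2 = 81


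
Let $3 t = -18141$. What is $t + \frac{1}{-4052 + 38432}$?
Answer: $- \frac{207895859}{34380} \approx -6047.0$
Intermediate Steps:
$t = -6047$ ($t = \frac{1}{3} \left(-18141\right) = -6047$)
$t + \frac{1}{-4052 + 38432} = -6047 + \frac{1}{-4052 + 38432} = -6047 + \frac{1}{34380} = - \frac{207895859}{34380}$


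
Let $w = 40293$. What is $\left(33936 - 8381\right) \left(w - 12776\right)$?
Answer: $703196935$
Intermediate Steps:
$\left(33936 - 8381\right) \left(w - 12776\right) = \left(33936 - 8381\right) \left(40293 - 12776\right) = 25555 \cdot 27517 = 703196935$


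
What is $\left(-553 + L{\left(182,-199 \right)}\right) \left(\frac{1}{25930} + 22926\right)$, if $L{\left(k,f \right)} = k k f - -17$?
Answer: $- \frac{1959440026521186}{12965} \approx -1.5113 \cdot 10^{11}$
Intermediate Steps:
$L{\left(k,f \right)} = 17 + f k^{2}$ ($L{\left(k,f \right)} = k^{2} f + \left(\left(-36 - 41\right) + 94\right) = f k^{2} + \left(-77 + 94\right) = f k^{2} + 17 = 17 + f k^{2}$)
$\left(-553 + L{\left(182,-199 \right)}\right) \left(\frac{1}{25930} + 22926\right) = \left(-553 + \left(17 - 199 \cdot 182^{2}\right)\right) \left(\frac{1}{25930} + 22926\right) = \left(-553 + \left(17 - 6591676\right)\right) \left(\frac{1}{25930} + 22926\right) = \left(-553 + \left(17 - 6591676\right)\right) \frac{594471181}{25930} = \left(-553 - 6591659\right) \frac{594471181}{25930} = \left(-6592212\right) \frac{594471181}{25930} = - \frac{1959440026521186}{12965}$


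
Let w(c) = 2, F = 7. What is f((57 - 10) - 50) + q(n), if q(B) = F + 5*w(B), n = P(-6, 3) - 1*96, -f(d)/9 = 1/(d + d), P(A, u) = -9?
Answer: 37/2 ≈ 18.500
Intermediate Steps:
f(d) = -9/(2*d) (f(d) = -9/(d + d) = -9*1/(2*d) = -9/(2*d))
n = -105 (n = -9 - 1*96 = -9 - 96 = -105)
q(B) = 17 (q(B) = 7 + 5*2 = 7 + 10 = 17)
f((57 - 10) - 50) + q(n) = -9/(2*((57 - 10) - 50)) + 17 = -9/(2*(47 - 50)) + 17 = -9/2/(-3) + 17 = -9/2*(-⅓) + 17 = 3/2 + 17 = 37/2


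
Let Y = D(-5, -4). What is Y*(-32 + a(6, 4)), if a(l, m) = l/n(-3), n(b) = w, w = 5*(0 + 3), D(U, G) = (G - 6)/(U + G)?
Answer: -316/9 ≈ -35.111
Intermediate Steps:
D(U, G) = (-6 + G)/(G + U)
Y = 10/9 (Y = (-6 - 4)/(-4 - 5) = -10/(-9) = -⅑*(-10) = 10/9 ≈ 1.1111)
w = 15 (w = 5*3 = 15)
n(b) = 15
a(l, m) = l/15
Y*(-32 + a(6, 4)) = 10*(-32 + (1/15)*6)/9 = 10*(-32 + ⅖)/9 = (10/9)*(-158/5) = -316/9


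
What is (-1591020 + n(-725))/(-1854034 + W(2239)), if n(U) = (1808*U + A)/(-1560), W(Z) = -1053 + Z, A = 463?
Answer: 91877069/107053440 ≈ 0.85824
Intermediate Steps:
n(U) = -463/1560 - 226*U/195 (n(U) = (1808*U + 463)/(-1560) = (463 + 1808*U)*(-1/1560) = -463/1560 - 226*U/195)
(-1591020 + n(-725))/(-1854034 + W(2239)) = (-1591020 + (-463/1560 - 226/195*(-725)))/(-1854034 + (-1053 + 2239)) = (-1591020 + (-463/1560 + 32770/39))/(-1854034 + 1186) = (-1591020 + 436779/520)/(-1852848) = -826893621/520*(-1/1852848) = 91877069/107053440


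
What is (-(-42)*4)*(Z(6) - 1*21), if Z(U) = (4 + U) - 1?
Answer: -2016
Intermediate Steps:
Z(U) = 3 + U
(-(-42)*4)*(Z(6) - 1*21) = (-(-42)*4)*((3 + 6) - 1*21) = (-42*(-4))*(9 - 21) = 168*(-12) = -2016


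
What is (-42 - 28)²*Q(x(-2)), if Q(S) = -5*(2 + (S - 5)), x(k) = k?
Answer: 122500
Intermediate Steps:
Q(S) = 15 - 5*S (Q(S) = -5*(2 + (-5 + S)) = -5*(-3 + S) = 15 - 5*S)
(-42 - 28)²*Q(x(-2)) = (-42 - 28)²*(15 - 5*(-2)) = (-70)²*(15 + 10) = 4900*25 = 122500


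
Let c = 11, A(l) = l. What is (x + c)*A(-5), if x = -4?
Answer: -35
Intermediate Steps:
(x + c)*A(-5) = (-4 + 11)*(-5) = 7*(-5) = -35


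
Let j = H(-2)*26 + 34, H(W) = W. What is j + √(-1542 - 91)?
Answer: -18 + I*√1633 ≈ -18.0 + 40.41*I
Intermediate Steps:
j = -18 (j = -2*26 + 34 = -52 + 34 = -18)
j + √(-1542 - 91) = -18 + √(-1542 - 91) = -18 + √(-1633) = -18 + I*√1633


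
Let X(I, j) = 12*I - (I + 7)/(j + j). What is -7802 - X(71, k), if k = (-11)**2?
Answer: -1047095/121 ≈ -8653.7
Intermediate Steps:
k = 121
X(I, j) = 12*I - (7 + I)/(2*j)
-7802 - X(71, k) = -7802 - (-7 - 1*71 + 24*71*121)/(2*121) = -7802 - (-7 - 71 + 206184)/(2*121) = -7802 - 206106/(2*121) = -7802 - 1*103053/121 = -7802 - 103053/121 = -1047095/121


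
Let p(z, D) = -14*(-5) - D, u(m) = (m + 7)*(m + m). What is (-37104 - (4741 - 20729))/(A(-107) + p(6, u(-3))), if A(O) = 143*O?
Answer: 21116/15207 ≈ 1.3886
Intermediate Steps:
u(m) = 2*m*(7 + m) (u(m) = (7 + m)*(2*m) = 2*m*(7 + m))
p(z, D) = 70 - D
(-37104 - (4741 - 20729))/(A(-107) + p(6, u(-3))) = (-37104 - (4741 - 20729))/(143*(-107) + (70 - 2*(-3)*(7 - 3))) = (-37104 - 1*(-15988))/(-15301 + (70 - 2*(-3)*4)) = (-37104 + 15988)/(-15301 + (70 - 1*(-24))) = -21116/(-15301 + (70 + 24)) = -21116/(-15301 + 94) = -21116/(-15207) = -21116*(-1/15207) = 21116/15207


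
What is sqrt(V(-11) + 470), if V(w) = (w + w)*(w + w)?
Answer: 3*sqrt(106) ≈ 30.887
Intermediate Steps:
V(w) = 4*w**2 (V(w) = (2*w)*(2*w) = 4*w**2)
sqrt(V(-11) + 470) = sqrt(4*(-11)**2 + 470) = sqrt(4*121 + 470) = sqrt(484 + 470) = sqrt(954) = 3*sqrt(106)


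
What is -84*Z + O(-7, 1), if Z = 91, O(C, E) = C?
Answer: -7651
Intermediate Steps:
-84*Z + O(-7, 1) = -84*91 - 7 = -7644 - 7 = -7651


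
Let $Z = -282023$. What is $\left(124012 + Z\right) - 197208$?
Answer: $-355219$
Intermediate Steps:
$\left(124012 + Z\right) - 197208 = \left(124012 - 282023\right) - 197208 = -158011 - 197208 = -355219$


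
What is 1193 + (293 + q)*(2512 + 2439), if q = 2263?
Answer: 12655949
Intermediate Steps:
1193 + (293 + q)*(2512 + 2439) = 1193 + (293 + 2263)*(2512 + 2439) = 1193 + 2556*4951 = 1193 + 12654756 = 12655949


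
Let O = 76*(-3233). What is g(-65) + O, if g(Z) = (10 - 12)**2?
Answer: -245704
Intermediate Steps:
g(Z) = 4 (g(Z) = (-2)**2 = 4)
O = -245708
g(-65) + O = 4 - 245708 = -245704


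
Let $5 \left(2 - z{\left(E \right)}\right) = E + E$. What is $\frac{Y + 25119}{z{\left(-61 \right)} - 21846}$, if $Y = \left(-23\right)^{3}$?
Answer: $- \frac{32380}{54549} \approx -0.59359$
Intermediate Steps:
$z{\left(E \right)} = 2 - \frac{2 E}{5}$ ($z{\left(E \right)} = 2 - \frac{E + E}{5} = 2 - \frac{2 E}{5}$)
$Y = -12167$
$\frac{Y + 25119}{z{\left(-61 \right)} - 21846} = \frac{-12167 + 25119}{\left(2 - - \frac{122}{5}\right) - 21846} = \frac{12952}{\left(2 + \frac{122}{5}\right) - 21846} = \frac{12952}{\frac{132}{5} - 21846} = \frac{12952}{- \frac{109098}{5}} = 12952 \left(- \frac{5}{109098}\right) = - \frac{32380}{54549}$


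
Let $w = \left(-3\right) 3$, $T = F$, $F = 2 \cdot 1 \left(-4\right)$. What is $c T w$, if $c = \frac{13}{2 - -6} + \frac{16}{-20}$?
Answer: $\frac{297}{5} \approx 59.4$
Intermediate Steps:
$c = \frac{33}{40}$ ($c = \frac{13}{2 + 6} + 16 \left(- \frac{1}{20}\right) = \frac{13}{8} - \frac{4}{5} = \frac{33}{40} \approx 0.825$)
$F = -8$ ($F = 2 \left(-4\right) = -8$)
$T = -8$
$w = -9$
$c T w = \frac{33}{40} \left(-8\right) \left(-9\right) = \left(- \frac{33}{5}\right) \left(-9\right) = \frac{297}{5}$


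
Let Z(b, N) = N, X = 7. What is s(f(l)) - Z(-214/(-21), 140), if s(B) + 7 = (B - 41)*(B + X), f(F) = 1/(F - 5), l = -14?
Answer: -156027/361 ≈ -432.21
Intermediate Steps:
f(F) = 1/(-5 + F)
s(B) = -7 + (-41 + B)*(7 + B) (s(B) = -7 + (B - 41)*(B + 7) = -7 + (-41 + B)*(7 + B))
s(f(l)) - Z(-214/(-21), 140) = (-294 + (1/(-5 - 14))² - 34/(-5 - 14)) - 1*140 = (-294 + (1/(-19))² - 34/(-19)) - 140 = (-294 + (-1/19)² - 34*(-1/19)) - 140 = (-294 + 1/361 + 34/19) - 140 = -105487/361 - 140 = -156027/361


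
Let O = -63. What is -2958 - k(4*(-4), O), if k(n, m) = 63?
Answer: -3021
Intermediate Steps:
-2958 - k(4*(-4), O) = -2958 - 1*63 = -2958 - 63 = -3021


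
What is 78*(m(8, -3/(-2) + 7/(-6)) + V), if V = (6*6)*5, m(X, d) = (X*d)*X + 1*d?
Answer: 15730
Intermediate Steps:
m(X, d) = d + d*X² (m(X, d) = d*X² + d = d + d*X²)
V = 180 (V = 36*5 = 180)
78*(m(8, -3/(-2) + 7/(-6)) + V) = 78*((-3/(-2) + 7/(-6))*(1 + 8²) + 180) = 78*((-3*(-½) + 7*(-⅙))*(1 + 64) + 180) = 78*((3/2 - 7/6)*65 + 180) = 78*((⅓)*65 + 180) = 78*(65/3 + 180) = 78*(605/3) = 15730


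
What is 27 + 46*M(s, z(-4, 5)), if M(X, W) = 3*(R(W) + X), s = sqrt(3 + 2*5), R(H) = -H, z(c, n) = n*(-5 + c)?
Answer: 6237 + 138*sqrt(13) ≈ 6734.6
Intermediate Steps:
s = sqrt(13) (s = sqrt(3 + 10) = sqrt(13) ≈ 3.6056)
M(X, W) = -3*W + 3*X (M(X, W) = 3*(-W + X) = 3*(X - W) = -3*W + 3*X)
27 + 46*M(s, z(-4, 5)) = 27 + 46*(-15*(-5 - 4) + 3*sqrt(13)) = 27 + 46*(-15*(-9) + 3*sqrt(13)) = 27 + 46*(-3*(-45) + 3*sqrt(13)) = 27 + 46*(135 + 3*sqrt(13)) = 27 + (6210 + 138*sqrt(13)) = 6237 + 138*sqrt(13)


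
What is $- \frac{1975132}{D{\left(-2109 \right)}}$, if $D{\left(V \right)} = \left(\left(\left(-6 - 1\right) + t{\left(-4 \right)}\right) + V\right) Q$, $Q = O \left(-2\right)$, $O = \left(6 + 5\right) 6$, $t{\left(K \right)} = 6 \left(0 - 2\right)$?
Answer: $- \frac{493783}{70224} \approx -7.0315$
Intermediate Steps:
$t{\left(K \right)} = -12$ ($t{\left(K \right)} = 6 \left(0 - 2\right) = 6 \left(-2\right) = -12$)
$O = 66$ ($O = 11 \cdot 6 = 66$)
$Q = -132$ ($Q = 66 \left(-2\right) = -132$)
$D{\left(V \right)} = 2508 - 132 V$ ($D{\left(V \right)} = \left(\left(\left(-6 - 1\right) - 12\right) + V\right) \left(-132\right) = \left(\left(-7 - 12\right) + V\right) \left(-132\right) = \left(-19 + V\right) \left(-132\right) = 2508 - 132 V$)
$- \frac{1975132}{D{\left(-2109 \right)}} = - \frac{1975132}{2508 - -278388} = - \frac{1975132}{2508 + 278388} = - \frac{1975132}{280896} = \left(-1975132\right) \frac{1}{280896} = - \frac{493783}{70224}$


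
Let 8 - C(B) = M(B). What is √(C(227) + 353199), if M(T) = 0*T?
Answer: √353207 ≈ 594.31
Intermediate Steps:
M(T) = 0
C(B) = 8 (C(B) = 8 - 1*0 = 8 + 0 = 8)
√(C(227) + 353199) = √(8 + 353199) = √353207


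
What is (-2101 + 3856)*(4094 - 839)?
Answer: 5712525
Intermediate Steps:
(-2101 + 3856)*(4094 - 839) = 1755*3255 = 5712525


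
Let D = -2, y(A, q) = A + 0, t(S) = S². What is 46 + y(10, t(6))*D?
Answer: 26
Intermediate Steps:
y(A, q) = A
46 + y(10, t(6))*D = 46 + 10*(-2) = 46 - 20 = 26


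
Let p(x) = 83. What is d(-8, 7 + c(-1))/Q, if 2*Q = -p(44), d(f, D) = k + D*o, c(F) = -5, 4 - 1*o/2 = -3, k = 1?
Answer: -58/83 ≈ -0.69880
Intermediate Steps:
o = 14 (o = 8 - 2*(-3) = 8 + 6 = 14)
d(f, D) = 1 + 14*D (d(f, D) = 1 + D*14 = 1 + 14*D)
Q = -83/2 (Q = (-1*83)/2 = (1/2)*(-83) = -83/2 ≈ -41.500)
d(-8, 7 + c(-1))/Q = (1 + 14*(7 - 5))/(-83/2) = -2*(1 + 14*2)/83 = -2*(1 + 28)/83 = -2/83*29 = -58/83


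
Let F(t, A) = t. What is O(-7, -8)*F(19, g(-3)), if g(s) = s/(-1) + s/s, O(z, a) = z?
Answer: -133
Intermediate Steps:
g(s) = 1 - s (g(s) = s*(-1) + 1 = -s + 1 = 1 - s)
O(-7, -8)*F(19, g(-3)) = -7*19 = -133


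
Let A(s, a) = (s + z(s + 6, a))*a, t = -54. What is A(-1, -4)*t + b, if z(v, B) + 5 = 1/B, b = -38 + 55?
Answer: -1333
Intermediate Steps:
b = 17
z(v, B) = -5 + 1/B
A(s, a) = a*(-5 + s + 1/a) (A(s, a) = (s + (-5 + 1/a))*a = (-5 + s + 1/a)*a = a*(-5 + s + 1/a))
A(-1, -4)*t + b = (1 - 4*(-5 - 1))*(-54) + 17 = (1 - 4*(-6))*(-54) + 17 = (1 + 24)*(-54) + 17 = 25*(-54) + 17 = -1350 + 17 = -1333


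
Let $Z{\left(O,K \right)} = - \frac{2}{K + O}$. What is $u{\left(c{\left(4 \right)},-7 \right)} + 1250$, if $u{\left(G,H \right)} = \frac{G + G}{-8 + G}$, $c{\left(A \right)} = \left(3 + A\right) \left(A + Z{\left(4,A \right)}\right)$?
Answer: $\frac{91460}{73} \approx 1252.9$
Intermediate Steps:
$c{\left(A \right)} = \left(3 + A\right) \left(A - \frac{2}{4 + A}\right)$ ($c{\left(A \right)} = \left(3 + A\right) \left(A - \frac{2}{A + 4}\right) = \left(3 + A\right) \left(A - \frac{2}{4 + A}\right)$)
$u{\left(G,H \right)} = \frac{2 G}{-8 + G}$
$u{\left(c{\left(4 \right)},-7 \right)} + 1250 = \frac{2 \frac{-6 - 8 + 4 \left(3 + 4\right) \left(4 + 4\right)}{4 + 4}}{-8 + \frac{-6 - 8 + 4 \left(3 + 4\right) \left(4 + 4\right)}{4 + 4}} + 1250 = \frac{2 \frac{-6 - 8 + 4 \cdot 7 \cdot 8}{8}}{-8 + \frac{-6 - 8 + 4 \cdot 7 \cdot 8}{8}} + 1250 = \frac{2 \frac{-6 - 8 + 224}{8}}{-8 + \frac{-6 - 8 + 224}{8}} + 1250 = \frac{2 \cdot \frac{1}{8} \cdot 210}{-8 + \frac{1}{8} \cdot 210} + 1250 = 2 \cdot \frac{105}{4} \frac{1}{-8 + \frac{105}{4}} + 1250 = 2 \cdot \frac{105}{4} \frac{1}{\frac{73}{4}} + 1250 = 2 \cdot \frac{105}{4} \cdot \frac{4}{73} + 1250 = \frac{210}{73} + 1250 = \frac{91460}{73}$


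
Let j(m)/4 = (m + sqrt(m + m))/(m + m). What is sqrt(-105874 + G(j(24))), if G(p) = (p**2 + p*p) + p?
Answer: sqrt(-952770 + 27*sqrt(3))/3 ≈ 325.36*I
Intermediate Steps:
j(m) = 2*(m + sqrt(2)*sqrt(m))/m (j(m) = 4*((m + sqrt(m + m))/(m + m)) = 4*((m + sqrt(2*m))/((2*m))) = 4*((m + sqrt(2)*sqrt(m))*(1/(2*m))) = 4*((m + sqrt(2)*sqrt(m))/(2*m)) = 2*(m + sqrt(2)*sqrt(m))/m)
G(p) = p + 2*p**2 (G(p) = (p**2 + p**2) + p = 2*p**2 + p = p + 2*p**2)
sqrt(-105874 + G(j(24))) = sqrt(-105874 + (2 + 2*sqrt(2)/sqrt(24))*(1 + 2*(2 + 2*sqrt(2)/sqrt(24)))) = sqrt(-105874 + (2 + 2*sqrt(2)*(sqrt(6)/12))*(1 + 2*(2 + 2*sqrt(2)*(sqrt(6)/12)))) = sqrt(-105874 + (2 + sqrt(3)/3)*(1 + 2*(2 + sqrt(3)/3))) = sqrt(-105874 + (2 + sqrt(3)/3)*(1 + (4 + 2*sqrt(3)/3))) = sqrt(-105874 + (2 + sqrt(3)/3)*(5 + 2*sqrt(3)/3))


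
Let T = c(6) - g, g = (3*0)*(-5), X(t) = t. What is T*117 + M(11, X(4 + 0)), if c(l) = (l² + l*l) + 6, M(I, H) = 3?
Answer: 9129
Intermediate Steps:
c(l) = 6 + 2*l² (c(l) = (l² + l²) + 6 = 2*l² + 6 = 6 + 2*l²)
g = 0 (g = 0*(-5) = 0)
T = 78 (T = (6 + 2*6²) - 1*0 = (6 + 2*36) + 0 = (6 + 72) + 0 = 78 + 0 = 78)
T*117 + M(11, X(4 + 0)) = 78*117 + 3 = 9126 + 3 = 9129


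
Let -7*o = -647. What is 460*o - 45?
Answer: 297305/7 ≈ 42472.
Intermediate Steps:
o = 647/7 (o = -⅐*(-647) = 647/7 ≈ 92.429)
460*o - 45 = 460*(647/7) - 45 = 297620/7 - 45 = 297305/7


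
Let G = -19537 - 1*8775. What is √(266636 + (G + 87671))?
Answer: √325995 ≈ 570.96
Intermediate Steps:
G = -28312 (G = -19537 - 8775 = -28312)
√(266636 + (G + 87671)) = √(266636 + (-28312 + 87671)) = √(266636 + 59359) = √325995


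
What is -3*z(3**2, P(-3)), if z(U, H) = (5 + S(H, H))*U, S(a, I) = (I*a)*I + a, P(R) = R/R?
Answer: -189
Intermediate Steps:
P(R) = 1
S(a, I) = a + a*I**2 (S(a, I) = a*I**2 + a = a + a*I**2)
z(U, H) = U*(5 + H*(1 + H**2)) (z(U, H) = (5 + H*(1 + H**2))*U = U*(5 + H*(1 + H**2)))
-3*z(3**2, P(-3)) = -3*3**2*(5 + 1 + 1**3) = -27*(5 + 1 + 1) = -27*7 = -3*63 = -189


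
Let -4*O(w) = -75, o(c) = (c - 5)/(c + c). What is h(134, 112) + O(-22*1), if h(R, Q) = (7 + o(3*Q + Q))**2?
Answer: 60144025/802816 ≈ 74.916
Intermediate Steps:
o(c) = (-5 + c)/(2*c) (o(c) = (-5 + c)/((2*c)) = (-5 + c)*(1/(2*c)) = (-5 + c)/(2*c))
h(R, Q) = (7 + (-5 + 4*Q)/(8*Q))**2 (h(R, Q) = (7 + (-5 + (3*Q + Q))/(2*(3*Q + Q)))**2 = (7 + (-5 + 4*Q)/(2*((4*Q))))**2 = (7 + (1/(4*Q))*(-5 + 4*Q)/2)**2 = (7 + (-5 + 4*Q)/(8*Q))**2)
O(w) = 75/4 (O(w) = -1/4*(-75) = 75/4)
h(134, 112) + O(-22*1) = (25/64)*(-1 + 12*112)**2/112**2 + 75/4 = (25/64)*(1/12544)*(-1 + 1344)**2 + 75/4 = (25/64)*(1/12544)*1343**2 + 75/4 = (25/64)*(1/12544)*1803649 + 75/4 = 45091225/802816 + 75/4 = 60144025/802816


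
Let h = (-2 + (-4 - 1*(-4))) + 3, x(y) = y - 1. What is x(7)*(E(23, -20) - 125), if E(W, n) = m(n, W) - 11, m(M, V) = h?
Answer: -810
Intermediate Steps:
x(y) = -1 + y
h = 1 (h = (-2 + (-4 + 4)) + 3 = (-2 + 0) + 3 = -2 + 3 = 1)
m(M, V) = 1
E(W, n) = -10 (E(W, n) = 1 - 11 = -10)
x(7)*(E(23, -20) - 125) = (-1 + 7)*(-10 - 125) = 6*(-135) = -810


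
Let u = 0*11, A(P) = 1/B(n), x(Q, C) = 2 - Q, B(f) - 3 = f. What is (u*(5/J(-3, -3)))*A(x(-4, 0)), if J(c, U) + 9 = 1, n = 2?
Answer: 0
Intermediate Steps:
J(c, U) = -8 (J(c, U) = -9 + 1 = -8)
B(f) = 3 + f
A(P) = ⅕ (A(P) = 1/(3 + 2) = 1/5 = ⅕)
u = 0
(u*(5/J(-3, -3)))*A(x(-4, 0)) = (0*(5/(-8)))*(⅕) = (0*(5*(-⅛)))*(⅕) = (0*(-5/8))*(⅕) = 0*(⅕) = 0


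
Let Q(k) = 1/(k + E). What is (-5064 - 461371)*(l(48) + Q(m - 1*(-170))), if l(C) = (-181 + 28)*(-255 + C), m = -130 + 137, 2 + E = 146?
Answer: -4741961052520/321 ≈ -1.4772e+10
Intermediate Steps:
E = 144 (E = -2 + 146 = 144)
m = 7
l(C) = 39015 - 153*C (l(C) = -153*(-255 + C) = 39015 - 153*C)
Q(k) = 1/(144 + k) (Q(k) = 1/(k + 144) = 1/(144 + k))
(-5064 - 461371)*(l(48) + Q(m - 1*(-170))) = (-5064 - 461371)*((39015 - 153*48) + 1/(144 + (7 - 1*(-170)))) = -466435*((39015 - 7344) + 1/(144 + (7 + 170))) = -466435*(31671 + 1/(144 + 177)) = -466435*(31671 + 1/321) = -466435*10166392/321 = -4741961052520/321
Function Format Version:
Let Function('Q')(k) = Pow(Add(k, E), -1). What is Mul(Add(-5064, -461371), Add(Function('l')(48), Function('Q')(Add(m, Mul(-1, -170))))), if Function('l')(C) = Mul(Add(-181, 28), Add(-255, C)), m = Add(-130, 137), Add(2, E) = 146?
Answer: Rational(-4741961052520, 321) ≈ -1.4772e+10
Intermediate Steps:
E = 144 (E = Add(-2, 146) = 144)
m = 7
Function('l')(C) = Add(39015, Mul(-153, C)) (Function('l')(C) = Mul(-153, Add(-255, C)) = Add(39015, Mul(-153, C)))
Function('Q')(k) = Pow(Add(144, k), -1) (Function('Q')(k) = Pow(Add(k, 144), -1) = Pow(Add(144, k), -1))
Mul(Add(-5064, -461371), Add(Function('l')(48), Function('Q')(Add(m, Mul(-1, -170))))) = Mul(Add(-5064, -461371), Add(Add(39015, Mul(-153, 48)), Pow(Add(144, Add(7, Mul(-1, -170))), -1))) = Mul(-466435, Add(Add(39015, -7344), Pow(Add(144, Add(7, 170)), -1))) = Mul(-466435, Add(31671, Pow(Add(144, 177), -1))) = Mul(-466435, Add(31671, Pow(321, -1))) = Mul(-466435, Add(31671, Rational(1, 321))) = Mul(-466435, Rational(10166392, 321)) = Rational(-4741961052520, 321)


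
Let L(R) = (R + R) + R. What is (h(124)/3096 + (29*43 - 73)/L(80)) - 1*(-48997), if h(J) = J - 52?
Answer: 252849881/5160 ≈ 49002.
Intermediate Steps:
h(J) = -52 + J
L(R) = 3*R (L(R) = 2*R + R = 3*R)
(h(124)/3096 + (29*43 - 73)/L(80)) - 1*(-48997) = ((-52 + 124)/3096 + (29*43 - 73)/((3*80))) - 1*(-48997) = (72*(1/3096) + (1247 - 73)/240) + 48997 = (1/43 + 1174*(1/240)) + 48997 = (1/43 + 587/120) + 48997 = 25361/5160 + 48997 = 252849881/5160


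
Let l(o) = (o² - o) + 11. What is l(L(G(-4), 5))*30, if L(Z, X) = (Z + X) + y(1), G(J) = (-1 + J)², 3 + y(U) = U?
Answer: 23010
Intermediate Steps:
y(U) = -3 + U
L(Z, X) = -2 + X + Z (L(Z, X) = (Z + X) + (-3 + 1) = (X + Z) - 2 = -2 + X + Z)
l(o) = 11 + o² - o
l(L(G(-4), 5))*30 = (11 + (-2 + 5 + (-1 - 4)²)² - (-2 + 5 + (-1 - 4)²))*30 = (11 + (-2 + 5 + (-5)²)² - (-2 + 5 + (-5)²))*30 = (11 + (-2 + 5 + 25)² - (-2 + 5 + 25))*30 = (11 + 28² - 1*28)*30 = (11 + 784 - 28)*30 = 767*30 = 23010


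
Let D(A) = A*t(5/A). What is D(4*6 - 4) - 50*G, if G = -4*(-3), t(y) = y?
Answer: -595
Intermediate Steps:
D(A) = 5 (D(A) = A*(5/A) = 5)
G = 12
D(4*6 - 4) - 50*G = 5 - 50*12 = 5 - 600 = -595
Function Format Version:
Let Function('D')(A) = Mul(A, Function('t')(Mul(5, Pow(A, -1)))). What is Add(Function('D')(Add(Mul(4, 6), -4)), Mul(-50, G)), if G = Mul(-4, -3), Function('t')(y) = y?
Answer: -595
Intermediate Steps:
Function('D')(A) = 5 (Function('D')(A) = Mul(A, Mul(5, Pow(A, -1))) = 5)
G = 12
Add(Function('D')(Add(Mul(4, 6), -4)), Mul(-50, G)) = Add(5, Mul(-50, 12)) = Add(5, -600) = -595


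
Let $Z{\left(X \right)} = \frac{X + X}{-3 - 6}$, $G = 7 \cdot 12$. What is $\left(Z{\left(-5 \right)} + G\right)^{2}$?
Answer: $\frac{586756}{81} \approx 7243.9$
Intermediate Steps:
$G = 84$
$Z{\left(X \right)} = - \frac{2 X}{9}$ ($Z{\left(X \right)} = \frac{2 X}{-9} = 2 X \left(- \frac{1}{9}\right) = - \frac{2 X}{9}$)
$\left(Z{\left(-5 \right)} + G\right)^{2} = \left(\left(- \frac{2}{9}\right) \left(-5\right) + 84\right)^{2} = \left(\frac{10}{9} + 84\right)^{2} = \left(\frac{766}{9}\right)^{2} = \frac{586756}{81}$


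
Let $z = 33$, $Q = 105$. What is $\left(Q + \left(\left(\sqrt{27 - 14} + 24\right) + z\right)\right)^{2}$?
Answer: $\left(162 + \sqrt{13}\right)^{2} \approx 27425.0$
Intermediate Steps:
$\left(Q + \left(\left(\sqrt{27 - 14} + 24\right) + z\right)\right)^{2} = \left(105 + \left(\left(\sqrt{27 - 14} + 24\right) + 33\right)\right)^{2} = \left(105 + \left(\left(\sqrt{13} + 24\right) + 33\right)\right)^{2} = \left(105 + \left(\left(24 + \sqrt{13}\right) + 33\right)\right)^{2} = \left(105 + \left(57 + \sqrt{13}\right)\right)^{2} = \left(162 + \sqrt{13}\right)^{2}$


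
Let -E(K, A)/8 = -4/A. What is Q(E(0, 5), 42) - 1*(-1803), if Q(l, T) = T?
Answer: 1845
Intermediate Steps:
E(K, A) = 32/A (E(K, A) = -(-32)/A = 32/A)
Q(E(0, 5), 42) - 1*(-1803) = 42 - 1*(-1803) = 42 + 1803 = 1845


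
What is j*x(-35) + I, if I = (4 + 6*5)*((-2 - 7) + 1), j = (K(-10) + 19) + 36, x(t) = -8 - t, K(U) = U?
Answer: 943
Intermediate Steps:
j = 45 (j = (-10 + 19) + 36 = 9 + 36 = 45)
I = -272 (I = (4 + 30)*(-9 + 1) = 34*(-8) = -272)
j*x(-35) + I = 45*(-8 - 1*(-35)) - 272 = 45*(-8 + 35) - 272 = 45*27 - 272 = 1215 - 272 = 943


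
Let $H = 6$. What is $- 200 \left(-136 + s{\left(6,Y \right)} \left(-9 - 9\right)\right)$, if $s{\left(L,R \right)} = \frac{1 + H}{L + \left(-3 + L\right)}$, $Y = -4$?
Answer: $30000$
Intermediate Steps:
$s{\left(L,R \right)} = \frac{7}{-3 + 2 L}$ ($s{\left(L,R \right)} = \frac{1 + 6}{L + \left(-3 + L\right)} = \frac{7}{-3 + 2 L}$)
$- 200 \left(-136 + s{\left(6,Y \right)} \left(-9 - 9\right)\right) = - 200 \left(-136 + \frac{7}{-3 + 2 \cdot 6} \left(-9 - 9\right)\right) = - 200 \left(-136 + \frac{7}{-3 + 12} \left(-18\right)\right) = - 200 \left(-136 + \frac{7}{9} \left(-18\right)\right) = - 200 \left(-136 - 14\right) = \left(-200\right) \left(-150\right) = 30000$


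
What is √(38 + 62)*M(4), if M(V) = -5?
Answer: -50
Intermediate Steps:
√(38 + 62)*M(4) = √(38 + 62)*(-5) = √100*(-5) = 10*(-5) = -50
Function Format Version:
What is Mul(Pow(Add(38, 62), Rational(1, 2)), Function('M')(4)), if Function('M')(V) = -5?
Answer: -50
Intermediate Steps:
Mul(Pow(Add(38, 62), Rational(1, 2)), Function('M')(4)) = Mul(Pow(Add(38, 62), Rational(1, 2)), -5) = Mul(Pow(100, Rational(1, 2)), -5) = Mul(10, -5) = -50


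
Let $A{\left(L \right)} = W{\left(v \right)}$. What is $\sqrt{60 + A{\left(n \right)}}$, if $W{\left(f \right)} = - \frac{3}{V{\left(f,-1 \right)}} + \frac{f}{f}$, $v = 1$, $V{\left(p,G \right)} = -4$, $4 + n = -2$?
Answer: $\frac{\sqrt{247}}{2} \approx 7.8581$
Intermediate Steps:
$n = -6$ ($n = -4 - 2 = -6$)
$W{\left(f \right)} = \frac{7}{4}$ ($W{\left(f \right)} = - \frac{3}{-4} + \frac{f}{f} = \left(-3\right) \left(- \frac{1}{4}\right) + 1 = \frac{3}{4} + 1 = \frac{7}{4}$)
$A{\left(L \right)} = \frac{7}{4}$
$\sqrt{60 + A{\left(n \right)}} = \sqrt{60 + \frac{7}{4}} = \sqrt{\frac{247}{4}} = \frac{\sqrt{247}}{2}$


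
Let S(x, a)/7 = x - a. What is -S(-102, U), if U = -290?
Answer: -1316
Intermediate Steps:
S(x, a) = -7*a + 7*x (S(x, a) = 7*(x - a) = -7*a + 7*x)
-S(-102, U) = -(-7*(-290) + 7*(-102)) = -(2030 - 714) = -1*1316 = -1316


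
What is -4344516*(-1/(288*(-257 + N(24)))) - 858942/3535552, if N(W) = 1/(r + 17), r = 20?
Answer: -123845865219/2101001776 ≈ -58.946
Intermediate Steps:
N(W) = 1/37 (N(W) = 1/(20 + 17) = 1/37)
-4344516*(-1/(288*(-257 + N(24)))) - 858942/3535552 = -4344516*(-1/(288*(-257 + 1/37))) - 858942/3535552 = -4344516/((-288*(-9508/37))) - 858942*1/3535552 = -4344516/2738304/37 - 429471/1767776 = -4344516*37/2738304 - 429471/1767776 = -4465197/76064 - 429471/1767776 = -123845865219/2101001776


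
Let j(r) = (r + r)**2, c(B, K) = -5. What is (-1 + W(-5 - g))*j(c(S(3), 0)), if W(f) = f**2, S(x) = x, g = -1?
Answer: 1500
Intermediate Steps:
j(r) = 4*r**2 (j(r) = (2*r)**2 = 4*r**2)
(-1 + W(-5 - g))*j(c(S(3), 0)) = (-1 + (-5 - 1*(-1))**2)*(4*(-5)**2) = (-1 + (-5 + 1)**2)*(4*25) = (-1 + (-4)**2)*100 = (-1 + 16)*100 = 15*100 = 1500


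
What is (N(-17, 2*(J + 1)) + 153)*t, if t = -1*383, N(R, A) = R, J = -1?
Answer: -52088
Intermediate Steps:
t = -383
(N(-17, 2*(J + 1)) + 153)*t = (-17 + 153)*(-383) = 136*(-383) = -52088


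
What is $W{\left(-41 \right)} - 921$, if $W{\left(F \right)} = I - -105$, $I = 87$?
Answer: $-729$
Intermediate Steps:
$W{\left(F \right)} = 192$ ($W{\left(F \right)} = 87 - -105 = 87 + 105 = 192$)
$W{\left(-41 \right)} - 921 = 192 - 921 = -729$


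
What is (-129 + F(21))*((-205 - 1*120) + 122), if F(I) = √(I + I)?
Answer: 26187 - 203*√42 ≈ 24871.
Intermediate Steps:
F(I) = √2*√I (F(I) = √(2*I) = √2*√I)
(-129 + F(21))*((-205 - 1*120) + 122) = (-129 + √2*√21)*((-205 - 1*120) + 122) = (-129 + √42)*((-205 - 120) + 122) = (-129 + √42)*(-325 + 122) = (-129 + √42)*(-203) = 26187 - 203*√42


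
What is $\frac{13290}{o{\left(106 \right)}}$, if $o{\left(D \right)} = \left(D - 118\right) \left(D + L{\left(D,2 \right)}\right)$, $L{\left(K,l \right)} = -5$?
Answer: $- \frac{2215}{202} \approx -10.965$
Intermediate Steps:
$o{\left(D \right)} = \left(-118 + D\right) \left(-5 + D\right)$ ($o{\left(D \right)} = \left(D - 118\right) \left(D - 5\right) = \left(-118 + D\right) \left(-5 + D\right)$)
$\frac{13290}{o{\left(106 \right)}} = \frac{13290}{590 + 106^{2} - 13038} = \frac{13290}{590 + 11236 - 13038} = \frac{13290}{-1212} = 13290 \left(- \frac{1}{1212}\right) = - \frac{2215}{202}$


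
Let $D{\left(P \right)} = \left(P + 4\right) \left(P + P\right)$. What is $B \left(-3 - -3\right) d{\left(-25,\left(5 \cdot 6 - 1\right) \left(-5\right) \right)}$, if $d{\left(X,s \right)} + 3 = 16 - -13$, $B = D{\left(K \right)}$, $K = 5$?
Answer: $0$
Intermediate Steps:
$D{\left(P \right)} = 2 P \left(4 + P\right)$ ($D{\left(P \right)} = \left(4 + P\right) 2 P = 2 P \left(4 + P\right)$)
$B = 90$ ($B = 2 \cdot 5 \left(4 + 5\right) = 2 \cdot 5 \cdot 9 = 90$)
$d{\left(X,s \right)} = 26$ ($d{\left(X,s \right)} = -3 + \left(16 - -13\right) = -3 + \left(16 + 13\right) = -3 + 29 = 26$)
$B \left(-3 - -3\right) d{\left(-25,\left(5 \cdot 6 - 1\right) \left(-5\right) \right)} = 90 \left(-3 - -3\right) 26 = 90 \left(-3 + 3\right) 26 = 90 \cdot 0 \cdot 26 = 0 \cdot 26 = 0$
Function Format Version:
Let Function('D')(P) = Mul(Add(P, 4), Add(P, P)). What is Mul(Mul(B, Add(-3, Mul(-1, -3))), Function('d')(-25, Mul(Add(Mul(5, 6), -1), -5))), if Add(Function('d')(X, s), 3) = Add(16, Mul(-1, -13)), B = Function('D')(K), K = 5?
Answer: 0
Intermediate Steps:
Function('D')(P) = Mul(2, P, Add(4, P)) (Function('D')(P) = Mul(Add(4, P), Mul(2, P)) = Mul(2, P, Add(4, P)))
B = 90 (B = Mul(2, 5, Add(4, 5)) = Mul(2, 5, 9) = 90)
Function('d')(X, s) = 26 (Function('d')(X, s) = Add(-3, Add(16, Mul(-1, -13))) = Add(-3, Add(16, 13)) = Add(-3, 29) = 26)
Mul(Mul(B, Add(-3, Mul(-1, -3))), Function('d')(-25, Mul(Add(Mul(5, 6), -1), -5))) = Mul(Mul(90, Add(-3, Mul(-1, -3))), 26) = Mul(Mul(90, Add(-3, 3)), 26) = Mul(Mul(90, 0), 26) = Mul(0, 26) = 0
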